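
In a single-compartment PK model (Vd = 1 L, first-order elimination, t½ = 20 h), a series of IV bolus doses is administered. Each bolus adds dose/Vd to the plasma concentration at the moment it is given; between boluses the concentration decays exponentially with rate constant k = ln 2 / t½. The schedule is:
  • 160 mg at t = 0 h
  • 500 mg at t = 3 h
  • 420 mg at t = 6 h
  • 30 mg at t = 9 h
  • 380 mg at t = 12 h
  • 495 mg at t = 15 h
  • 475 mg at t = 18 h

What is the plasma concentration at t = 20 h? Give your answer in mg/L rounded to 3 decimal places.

1783.844 mg/L

k = ln 2 / 20 = 0.03466 per h
Dose 1 (160 mg at t=0 h): 160·exp(−0.03466·20) = 80.000 mg/L
Dose 2 (500 mg at t=3 h): 500·exp(−0.03466·17) = 277.392 mg/L
Dose 3 (420 mg at t=6 h): 420·exp(−0.03466·14) = 258.540 mg/L
Dose 4 (30 mg at t=9 h): 30·exp(−0.03466·11) = 20.491 mg/L
Dose 5 (380 mg at t=12 h): 380·exp(−0.03466·8) = 287.986 mg/L
Dose 6 (495 mg at t=15 h): 495·exp(−0.03466·5) = 416.244 mg/L
Dose 7 (475 mg at t=18 h): 475·exp(−0.03466·2) = 443.191 mg/L
C(20) = 80.000 + 277.392 + 258.540 + 20.491 + 287.986 + 416.244 + 443.191 = 1783.844 mg/L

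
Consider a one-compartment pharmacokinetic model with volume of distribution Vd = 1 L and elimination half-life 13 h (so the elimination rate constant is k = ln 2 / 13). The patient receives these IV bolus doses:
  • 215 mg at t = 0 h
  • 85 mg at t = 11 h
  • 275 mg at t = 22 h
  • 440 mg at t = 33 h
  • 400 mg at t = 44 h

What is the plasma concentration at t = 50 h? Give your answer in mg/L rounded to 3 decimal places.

555.600 mg/L

k = ln 2 / 13 = 0.05332 per h
Dose 1 (215 mg at t=0 h): 215·exp(−0.05332·50) = 14.950 mg/L
Dose 2 (85 mg at t=11 h): 85·exp(−0.05332·39) = 10.625 mg/L
Dose 3 (275 mg at t=22 h): 275·exp(−0.05332·28) = 61.796 mg/L
Dose 4 (440 mg at t=33 h): 440·exp(−0.05332·17) = 177.745 mg/L
Dose 5 (400 mg at t=44 h): 400·exp(−0.05332·6) = 290.485 mg/L
C(50) = 14.950 + 10.625 + 61.796 + 177.745 + 290.485 = 555.600 mg/L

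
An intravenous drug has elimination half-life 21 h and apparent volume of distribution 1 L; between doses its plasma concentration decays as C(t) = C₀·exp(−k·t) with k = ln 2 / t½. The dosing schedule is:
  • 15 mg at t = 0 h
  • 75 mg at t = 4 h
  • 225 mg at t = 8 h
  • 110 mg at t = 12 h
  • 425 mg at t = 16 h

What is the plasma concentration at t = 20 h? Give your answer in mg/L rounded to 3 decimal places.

k = ln 2 / 21 = 0.03301 per h
Dose 1 (15 mg at t=0 h): 15·exp(−0.03301·20) = 7.752 mg/L
Dose 2 (75 mg at t=4 h): 75·exp(−0.03301·16) = 44.229 mg/L
Dose 3 (225 mg at t=8 h): 225·exp(−0.03301·12) = 151.414 mg/L
Dose 4 (110 mg at t=12 h): 110·exp(−0.03301·8) = 84.472 mg/L
Dose 5 (425 mg at t=16 h): 425·exp(−0.03301·4) = 372.434 mg/L
C(20) = 7.752 + 44.229 + 151.414 + 84.472 + 372.434 = 660.301 mg/L

660.301 mg/L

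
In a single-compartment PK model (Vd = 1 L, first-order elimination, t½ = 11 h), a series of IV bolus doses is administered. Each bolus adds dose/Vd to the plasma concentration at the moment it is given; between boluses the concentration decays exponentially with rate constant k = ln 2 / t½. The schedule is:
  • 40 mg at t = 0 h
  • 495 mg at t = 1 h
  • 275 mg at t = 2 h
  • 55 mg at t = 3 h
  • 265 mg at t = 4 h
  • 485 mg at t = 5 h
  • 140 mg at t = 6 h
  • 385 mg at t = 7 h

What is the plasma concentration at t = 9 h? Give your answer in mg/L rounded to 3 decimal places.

k = ln 2 / 11 = 0.06301 per h
Dose 1 (40 mg at t=0 h): 40·exp(−0.06301·9) = 22.686 mg/L
Dose 2 (495 mg at t=1 h): 495·exp(−0.06301·8) = 299.002 mg/L
Dose 3 (275 mg at t=2 h): 275·exp(−0.06301·7) = 176.916 mg/L
Dose 4 (55 mg at t=3 h): 55·exp(−0.06301·6) = 37.685 mg/L
Dose 5 (265 mg at t=4 h): 265·exp(−0.06301·5) = 193.381 mg/L
Dose 6 (485 mg at t=5 h): 485·exp(−0.06301·4) = 376.944 mg/L
Dose 7 (140 mg at t=6 h): 140·exp(−0.06301·3) = 115.885 mg/L
Dose 8 (385 mg at t=7 h): 385·exp(−0.06301·2) = 339.413 mg/L
C(9) = 22.686 + 299.002 + 176.916 + 37.685 + 193.381 + 376.944 + 115.885 + 339.413 = 1561.912 mg/L

1561.912 mg/L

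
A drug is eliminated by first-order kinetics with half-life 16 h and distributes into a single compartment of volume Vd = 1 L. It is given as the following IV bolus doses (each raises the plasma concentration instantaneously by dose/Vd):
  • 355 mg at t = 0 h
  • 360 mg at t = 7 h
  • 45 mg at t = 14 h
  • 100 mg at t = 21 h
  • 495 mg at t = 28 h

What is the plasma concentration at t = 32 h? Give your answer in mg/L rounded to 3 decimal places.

k = ln 2 / 16 = 0.04332 per h
Dose 1 (355 mg at t=0 h): 355·exp(−0.04332·32) = 88.750 mg/L
Dose 2 (360 mg at t=7 h): 360·exp(−0.04332·25) = 121.883 mg/L
Dose 3 (45 mg at t=14 h): 45·exp(−0.04332·18) = 20.633 mg/L
Dose 4 (100 mg at t=21 h): 100·exp(−0.04332·11) = 62.093 mg/L
Dose 5 (495 mg at t=28 h): 495·exp(−0.04332·4) = 416.244 mg/L
C(32) = 88.750 + 121.883 + 20.633 + 62.093 + 416.244 = 709.602 mg/L

709.602 mg/L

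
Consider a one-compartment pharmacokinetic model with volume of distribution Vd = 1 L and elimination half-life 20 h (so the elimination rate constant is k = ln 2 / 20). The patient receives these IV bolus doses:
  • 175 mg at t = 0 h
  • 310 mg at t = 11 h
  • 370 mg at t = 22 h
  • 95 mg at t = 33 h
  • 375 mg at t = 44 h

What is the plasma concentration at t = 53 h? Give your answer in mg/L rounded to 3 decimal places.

k = ln 2 / 20 = 0.03466 per h
Dose 1 (175 mg at t=0 h): 175·exp(−0.03466·53) = 27.881 mg/L
Dose 2 (310 mg at t=11 h): 310·exp(−0.03466·42) = 72.310 mg/L
Dose 3 (370 mg at t=22 h): 370·exp(−0.03466·31) = 126.359 mg/L
Dose 4 (95 mg at t=33 h): 95·exp(−0.03466·20) = 47.500 mg/L
Dose 5 (375 mg at t=44 h): 375·exp(−0.03466·9) = 274.516 mg/L
C(53) = 27.881 + 72.310 + 126.359 + 47.500 + 274.516 = 548.566 mg/L

548.566 mg/L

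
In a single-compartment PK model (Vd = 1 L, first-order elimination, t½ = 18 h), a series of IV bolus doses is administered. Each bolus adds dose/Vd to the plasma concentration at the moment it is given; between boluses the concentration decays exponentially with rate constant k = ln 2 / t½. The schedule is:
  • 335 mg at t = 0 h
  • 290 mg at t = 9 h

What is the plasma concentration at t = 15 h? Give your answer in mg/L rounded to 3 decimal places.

418.186 mg/L

k = ln 2 / 18 = 0.03851 per h
Dose 1 (335 mg at t=0 h): 335·exp(−0.03851·15) = 188.012 mg/L
Dose 2 (290 mg at t=9 h): 290·exp(−0.03851·6) = 230.173 mg/L
C(15) = 188.012 + 230.173 = 418.186 mg/L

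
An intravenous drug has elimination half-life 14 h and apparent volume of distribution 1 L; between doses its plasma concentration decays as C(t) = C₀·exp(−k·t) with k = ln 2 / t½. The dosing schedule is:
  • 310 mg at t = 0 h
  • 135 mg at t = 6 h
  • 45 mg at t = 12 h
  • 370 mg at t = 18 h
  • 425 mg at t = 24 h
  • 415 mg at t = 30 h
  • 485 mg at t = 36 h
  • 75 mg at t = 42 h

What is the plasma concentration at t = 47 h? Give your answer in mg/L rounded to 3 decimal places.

k = ln 2 / 14 = 0.04951 per h
Dose 1 (310 mg at t=0 h): 310·exp(−0.04951·47) = 30.252 mg/L
Dose 2 (135 mg at t=6 h): 135·exp(−0.04951·41) = 17.732 mg/L
Dose 3 (45 mg at t=12 h): 45·exp(−0.04951·35) = 7.955 mg/L
Dose 4 (370 mg at t=18 h): 370·exp(−0.04951·29) = 88.032 mg/L
Dose 5 (425 mg at t=24 h): 425·exp(−0.04951·23) = 136.094 mg/L
Dose 6 (415 mg at t=30 h): 415·exp(−0.04951·17) = 178.859 mg/L
Dose 7 (485 mg at t=36 h): 485·exp(−0.04951·11) = 281.331 mg/L
Dose 8 (75 mg at t=42 h): 75·exp(−0.04951·5) = 58.553 mg/L
C(47) = 30.252 + 17.732 + 7.955 + 88.032 + 136.094 + 178.859 + 281.331 + 58.553 = 798.809 mg/L

798.809 mg/L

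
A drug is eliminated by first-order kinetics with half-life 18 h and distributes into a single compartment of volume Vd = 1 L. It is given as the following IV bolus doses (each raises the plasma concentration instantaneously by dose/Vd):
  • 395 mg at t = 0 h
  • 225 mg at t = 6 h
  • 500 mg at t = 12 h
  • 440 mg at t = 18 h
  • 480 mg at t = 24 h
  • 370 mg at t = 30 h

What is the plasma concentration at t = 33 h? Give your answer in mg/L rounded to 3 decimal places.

1329.103 mg/L

k = ln 2 / 18 = 0.03851 per h
Dose 1 (395 mg at t=0 h): 395·exp(−0.03851·33) = 110.843 mg/L
Dose 2 (225 mg at t=6 h): 225·exp(−0.03851·27) = 79.550 mg/L
Dose 3 (500 mg at t=12 h): 500·exp(−0.03851·21) = 222.725 mg/L
Dose 4 (440 mg at t=18 h): 440·exp(−0.03851·15) = 246.942 mg/L
Dose 5 (480 mg at t=24 h): 480·exp(−0.03851·9) = 339.411 mg/L
Dose 6 (370 mg at t=30 h): 370·exp(−0.03851·3) = 329.633 mg/L
C(33) = 110.843 + 79.550 + 222.725 + 246.942 + 339.411 + 329.633 = 1329.103 mg/L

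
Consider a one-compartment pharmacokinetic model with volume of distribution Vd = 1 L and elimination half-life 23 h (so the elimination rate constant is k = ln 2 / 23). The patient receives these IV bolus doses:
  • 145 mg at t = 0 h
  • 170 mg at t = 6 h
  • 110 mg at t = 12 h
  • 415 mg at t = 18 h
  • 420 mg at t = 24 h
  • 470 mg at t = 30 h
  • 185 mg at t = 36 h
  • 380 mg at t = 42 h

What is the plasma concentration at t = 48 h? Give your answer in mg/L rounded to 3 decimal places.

k = ln 2 / 23 = 0.03014 per h
Dose 1 (145 mg at t=0 h): 145·exp(−0.03014·48) = 34.130 mg/L
Dose 2 (170 mg at t=6 h): 170·exp(−0.03014·42) = 47.945 mg/L
Dose 3 (110 mg at t=12 h): 110·exp(−0.03014·36) = 37.172 mg/L
Dose 4 (415 mg at t=18 h): 415·exp(−0.03014·30) = 168.035 mg/L
Dose 5 (420 mg at t=24 h): 420·exp(−0.03014·24) = 203.766 mg/L
Dose 6 (470 mg at t=30 h): 470·exp(−0.03014·18) = 273.218 mg/L
Dose 7 (185 mg at t=36 h): 185·exp(−0.03014·12) = 128.858 mg/L
Dose 8 (380 mg at t=42 h): 380·exp(−0.03014·6) = 317.142 mg/L
C(48) = 34.130 + 47.945 + 37.172 + 168.035 + 203.766 + 273.218 + 128.858 + 317.142 = 1210.266 mg/L

1210.266 mg/L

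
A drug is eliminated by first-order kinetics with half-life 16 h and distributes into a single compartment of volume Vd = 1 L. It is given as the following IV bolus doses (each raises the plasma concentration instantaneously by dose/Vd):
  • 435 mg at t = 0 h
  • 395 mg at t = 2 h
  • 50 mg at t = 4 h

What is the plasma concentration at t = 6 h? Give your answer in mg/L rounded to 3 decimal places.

k = ln 2 / 16 = 0.04332 per h
Dose 1 (435 mg at t=0 h): 435·exp(−0.04332·6) = 335.431 mg/L
Dose 2 (395 mg at t=2 h): 395·exp(−0.04332·4) = 332.154 mg/L
Dose 3 (50 mg at t=4 h): 50·exp(−0.04332·2) = 45.850 mg/L
C(6) = 335.431 + 332.154 + 45.850 = 713.435 mg/L

713.435 mg/L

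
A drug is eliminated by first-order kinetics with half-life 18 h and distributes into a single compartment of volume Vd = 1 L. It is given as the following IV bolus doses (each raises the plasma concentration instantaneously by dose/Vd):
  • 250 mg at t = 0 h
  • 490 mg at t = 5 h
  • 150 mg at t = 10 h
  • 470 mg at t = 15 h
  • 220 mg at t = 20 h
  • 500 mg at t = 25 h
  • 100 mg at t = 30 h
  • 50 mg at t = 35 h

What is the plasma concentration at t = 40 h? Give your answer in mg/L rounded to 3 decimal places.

899.352 mg/L

k = ln 2 / 18 = 0.03851 per h
Dose 1 (250 mg at t=0 h): 250·exp(−0.03851·40) = 53.578 mg/L
Dose 2 (490 mg at t=5 h): 490·exp(−0.03851·35) = 127.309 mg/L
Dose 3 (150 mg at t=10 h): 150·exp(−0.03851·30) = 47.247 mg/L
Dose 4 (470 mg at t=15 h): 470·exp(−0.03851·25) = 179.474 mg/L
Dose 5 (220 mg at t=20 h): 220·exp(−0.03851·20) = 101.846 mg/L
Dose 6 (500 mg at t=25 h): 500·exp(−0.03851·15) = 280.616 mg/L
Dose 7 (100 mg at t=30 h): 100·exp(−0.03851·10) = 68.040 mg/L
Dose 8 (50 mg at t=35 h): 50·exp(−0.03851·5) = 41.243 mg/L
C(40) = 53.578 + 127.309 + 47.247 + 179.474 + 101.846 + 280.616 + 68.040 + 41.243 = 899.352 mg/L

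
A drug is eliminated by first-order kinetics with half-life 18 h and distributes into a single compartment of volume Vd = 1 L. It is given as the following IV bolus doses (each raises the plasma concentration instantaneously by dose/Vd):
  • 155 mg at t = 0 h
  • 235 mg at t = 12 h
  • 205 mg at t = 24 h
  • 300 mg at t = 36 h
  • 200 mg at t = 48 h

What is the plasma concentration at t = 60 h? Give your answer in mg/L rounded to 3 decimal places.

k = ln 2 / 18 = 0.03851 per h
Dose 1 (155 mg at t=0 h): 155·exp(−0.03851·60) = 15.378 mg/L
Dose 2 (235 mg at t=12 h): 235·exp(−0.03851·48) = 37.010 mg/L
Dose 3 (205 mg at t=24 h): 205·exp(−0.03851·36) = 51.250 mg/L
Dose 4 (300 mg at t=36 h): 300·exp(−0.03851·24) = 119.055 mg/L
Dose 5 (200 mg at t=48 h): 200·exp(−0.03851·12) = 125.992 mg/L
C(60) = 15.378 + 37.010 + 51.250 + 119.055 + 125.992 = 348.685 mg/L

348.685 mg/L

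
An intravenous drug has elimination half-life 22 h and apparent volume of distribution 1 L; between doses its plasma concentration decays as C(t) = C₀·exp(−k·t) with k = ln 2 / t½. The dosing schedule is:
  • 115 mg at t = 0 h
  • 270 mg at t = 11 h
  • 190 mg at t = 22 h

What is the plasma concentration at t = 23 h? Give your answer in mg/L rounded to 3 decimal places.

k = ln 2 / 22 = 0.03151 per h
Dose 1 (115 mg at t=0 h): 115·exp(−0.03151·23) = 55.717 mg/L
Dose 2 (270 mg at t=11 h): 270·exp(−0.03151·12) = 184.997 mg/L
Dose 3 (190 mg at t=22 h): 190·exp(−0.03151·1) = 184.107 mg/L
C(23) = 55.717 + 184.997 + 184.107 = 424.821 mg/L

424.821 mg/L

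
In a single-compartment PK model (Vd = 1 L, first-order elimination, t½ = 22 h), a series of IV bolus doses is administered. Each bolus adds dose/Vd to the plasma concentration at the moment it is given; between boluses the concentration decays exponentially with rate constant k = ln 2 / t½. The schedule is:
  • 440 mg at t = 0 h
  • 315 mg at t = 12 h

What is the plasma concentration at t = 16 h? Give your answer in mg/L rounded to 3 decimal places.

k = ln 2 / 22 = 0.03151 per h
Dose 1 (440 mg at t=0 h): 440·exp(−0.03151·16) = 265.780 mg/L
Dose 2 (315 mg at t=12 h): 315·exp(−0.03151·4) = 277.701 mg/L
C(16) = 265.780 + 277.701 = 543.481 mg/L

543.481 mg/L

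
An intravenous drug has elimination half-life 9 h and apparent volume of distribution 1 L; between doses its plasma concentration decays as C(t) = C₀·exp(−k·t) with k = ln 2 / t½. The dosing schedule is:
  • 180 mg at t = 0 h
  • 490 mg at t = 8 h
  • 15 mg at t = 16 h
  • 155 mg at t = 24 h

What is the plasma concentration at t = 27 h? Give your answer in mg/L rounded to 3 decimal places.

k = ln 2 / 9 = 0.07702 per h
Dose 1 (180 mg at t=0 h): 180·exp(−0.07702·27) = 22.500 mg/L
Dose 2 (490 mg at t=8 h): 490·exp(−0.07702·19) = 113.420 mg/L
Dose 3 (15 mg at t=16 h): 15·exp(−0.07702·11) = 6.429 mg/L
Dose 4 (155 mg at t=24 h): 155·exp(−0.07702·3) = 123.024 mg/L
C(27) = 22.500 + 113.420 + 6.429 + 123.024 = 265.373 mg/L

265.373 mg/L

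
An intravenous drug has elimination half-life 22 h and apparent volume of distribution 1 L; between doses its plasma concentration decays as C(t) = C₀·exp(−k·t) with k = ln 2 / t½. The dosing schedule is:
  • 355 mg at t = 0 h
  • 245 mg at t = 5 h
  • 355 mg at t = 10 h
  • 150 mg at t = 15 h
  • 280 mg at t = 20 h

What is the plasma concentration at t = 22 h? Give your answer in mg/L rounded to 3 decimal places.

947.351 mg/L

k = ln 2 / 22 = 0.03151 per h
Dose 1 (355 mg at t=0 h): 355·exp(−0.03151·22) = 177.500 mg/L
Dose 2 (245 mg at t=5 h): 245·exp(−0.03151·17) = 143.401 mg/L
Dose 3 (355 mg at t=10 h): 355·exp(−0.03151·12) = 243.237 mg/L
Dose 4 (150 mg at t=15 h): 150·exp(−0.03151·7) = 120.312 mg/L
Dose 5 (280 mg at t=20 h): 280·exp(−0.03151·2) = 262.901 mg/L
C(22) = 177.500 + 143.401 + 243.237 + 120.312 + 262.901 = 947.351 mg/L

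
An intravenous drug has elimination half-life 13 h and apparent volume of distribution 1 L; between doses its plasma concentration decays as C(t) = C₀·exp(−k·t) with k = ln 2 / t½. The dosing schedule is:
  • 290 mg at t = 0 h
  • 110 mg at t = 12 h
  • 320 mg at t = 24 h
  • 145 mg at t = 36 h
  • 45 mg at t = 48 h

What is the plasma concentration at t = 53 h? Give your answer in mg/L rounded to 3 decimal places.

k = ln 2 / 13 = 0.05332 per h
Dose 1 (290 mg at t=0 h): 290·exp(−0.05332·53) = 17.184 mg/L
Dose 2 (110 mg at t=12 h): 110·exp(−0.05332·41) = 12.359 mg/L
Dose 3 (320 mg at t=24 h): 320·exp(−0.05332·29) = 68.174 mg/L
Dose 4 (145 mg at t=36 h): 145·exp(−0.05332·17) = 58.575 mg/L
Dose 5 (45 mg at t=48 h): 45·exp(−0.05332·5) = 34.469 mg/L
C(53) = 17.184 + 12.359 + 68.174 + 58.575 + 34.469 = 190.762 mg/L

190.762 mg/L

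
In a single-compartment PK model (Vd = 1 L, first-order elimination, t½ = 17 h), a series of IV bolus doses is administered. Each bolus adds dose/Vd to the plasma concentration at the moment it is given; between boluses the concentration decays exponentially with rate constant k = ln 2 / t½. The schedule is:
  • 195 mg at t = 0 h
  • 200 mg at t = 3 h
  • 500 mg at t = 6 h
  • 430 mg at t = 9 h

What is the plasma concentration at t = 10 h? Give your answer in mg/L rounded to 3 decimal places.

k = ln 2 / 17 = 0.04077 per h
Dose 1 (195 mg at t=0 h): 195·exp(−0.04077·10) = 129.705 mg/L
Dose 2 (200 mg at t=3 h): 200·exp(−0.04077·7) = 150.341 mg/L
Dose 3 (500 mg at t=6 h): 500·exp(−0.04077·4) = 424.756 mg/L
Dose 4 (430 mg at t=9 h): 430·exp(−0.04077·1) = 412.820 mg/L
C(10) = 129.705 + 150.341 + 424.756 + 412.820 = 1117.622 mg/L

1117.622 mg/L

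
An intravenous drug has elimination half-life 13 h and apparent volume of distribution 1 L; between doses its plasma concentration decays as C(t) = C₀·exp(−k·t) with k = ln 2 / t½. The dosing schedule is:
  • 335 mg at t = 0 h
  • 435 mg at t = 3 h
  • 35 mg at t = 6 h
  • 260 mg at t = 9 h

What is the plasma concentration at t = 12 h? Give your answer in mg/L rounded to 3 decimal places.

k = ln 2 / 13 = 0.05332 per h
Dose 1 (335 mg at t=0 h): 335·exp(−0.05332·12) = 176.673 mg/L
Dose 2 (435 mg at t=3 h): 435·exp(−0.05332·9) = 269.205 mg/L
Dose 3 (35 mg at t=6 h): 35·exp(−0.05332·6) = 25.417 mg/L
Dose 4 (260 mg at t=9 h): 260·exp(−0.05332·3) = 221.567 mg/L
C(12) = 176.673 + 269.205 + 25.417 + 221.567 = 692.863 mg/L

692.863 mg/L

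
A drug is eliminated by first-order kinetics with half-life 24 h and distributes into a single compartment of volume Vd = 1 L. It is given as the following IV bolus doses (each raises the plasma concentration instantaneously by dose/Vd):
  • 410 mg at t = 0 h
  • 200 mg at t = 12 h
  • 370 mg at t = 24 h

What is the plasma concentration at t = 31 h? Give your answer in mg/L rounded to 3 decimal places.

585.286 mg/L

k = ln 2 / 24 = 0.02888 per h
Dose 1 (410 mg at t=0 h): 410·exp(−0.02888·31) = 167.476 mg/L
Dose 2 (200 mg at t=12 h): 200·exp(−0.02888·19) = 115.535 mg/L
Dose 3 (370 mg at t=24 h): 370·exp(−0.02888·7) = 302.274 mg/L
C(31) = 167.476 + 115.535 + 302.274 = 585.286 mg/L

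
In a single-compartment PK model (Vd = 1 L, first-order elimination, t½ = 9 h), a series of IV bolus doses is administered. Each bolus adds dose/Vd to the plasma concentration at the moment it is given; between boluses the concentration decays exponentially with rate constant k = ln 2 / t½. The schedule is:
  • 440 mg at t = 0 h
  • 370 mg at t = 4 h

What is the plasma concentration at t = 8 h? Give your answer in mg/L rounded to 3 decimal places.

509.514 mg/L

k = ln 2 / 9 = 0.07702 per h
Dose 1 (440 mg at t=0 h): 440·exp(−0.07702·8) = 237.613 mg/L
Dose 2 (370 mg at t=4 h): 370·exp(−0.07702·4) = 271.901 mg/L
C(8) = 237.613 + 271.901 = 509.514 mg/L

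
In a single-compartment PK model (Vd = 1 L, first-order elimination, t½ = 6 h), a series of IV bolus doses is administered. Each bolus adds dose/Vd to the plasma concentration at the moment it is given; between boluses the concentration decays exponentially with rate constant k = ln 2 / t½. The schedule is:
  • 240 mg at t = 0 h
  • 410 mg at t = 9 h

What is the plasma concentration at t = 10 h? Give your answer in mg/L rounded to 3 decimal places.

k = ln 2 / 6 = 0.11552 per h
Dose 1 (240 mg at t=0 h): 240·exp(−0.11552·10) = 75.595 mg/L
Dose 2 (410 mg at t=9 h): 410·exp(−0.11552·1) = 365.268 mg/L
C(10) = 75.595 + 365.268 = 440.864 mg/L

440.864 mg/L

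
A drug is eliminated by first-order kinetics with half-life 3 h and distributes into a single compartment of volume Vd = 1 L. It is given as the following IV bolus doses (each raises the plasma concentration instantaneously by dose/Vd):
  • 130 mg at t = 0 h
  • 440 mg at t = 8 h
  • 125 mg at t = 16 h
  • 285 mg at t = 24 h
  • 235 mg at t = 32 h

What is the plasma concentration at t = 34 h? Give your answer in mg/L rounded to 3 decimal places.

179.403 mg/L

k = ln 2 / 3 = 0.23105 per h
Dose 1 (130 mg at t=0 h): 130·exp(−0.23105·34) = 0.050 mg/L
Dose 2 (440 mg at t=8 h): 440·exp(−0.23105·26) = 1.083 mg/L
Dose 3 (125 mg at t=16 h): 125·exp(−0.23105·18) = 1.953 mg/L
Dose 4 (285 mg at t=24 h): 285·exp(−0.23105·10) = 28.276 mg/L
Dose 5 (235 mg at t=32 h): 235·exp(−0.23105·2) = 148.041 mg/L
C(34) = 0.050 + 1.083 + 1.953 + 28.276 + 148.041 = 179.403 mg/L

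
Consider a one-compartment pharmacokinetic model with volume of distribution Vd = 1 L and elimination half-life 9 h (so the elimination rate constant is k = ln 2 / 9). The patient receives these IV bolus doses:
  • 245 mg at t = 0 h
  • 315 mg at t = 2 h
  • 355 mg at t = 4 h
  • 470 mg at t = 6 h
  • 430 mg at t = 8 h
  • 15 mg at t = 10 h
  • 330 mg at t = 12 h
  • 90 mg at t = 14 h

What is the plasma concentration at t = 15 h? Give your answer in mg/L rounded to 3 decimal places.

k = ln 2 / 9 = 0.07702 per h
Dose 1 (245 mg at t=0 h): 245·exp(−0.07702·15) = 77.170 mg/L
Dose 2 (315 mg at t=2 h): 315·exp(−0.07702·13) = 115.742 mg/L
Dose 3 (355 mg at t=4 h): 355·exp(−0.07702·11) = 152.161 mg/L
Dose 4 (470 mg at t=6 h): 470·exp(−0.07702·9) = 235.000 mg/L
Dose 5 (430 mg at t=8 h): 430·exp(−0.07702·7) = 250.804 mg/L
Dose 6 (15 mg at t=10 h): 15·exp(−0.07702·5) = 10.206 mg/L
Dose 7 (330 mg at t=12 h): 330·exp(−0.07702·3) = 261.921 mg/L
Dose 8 (90 mg at t=14 h): 90·exp(−0.07702·1) = 83.329 mg/L
C(15) = 77.170 + 115.742 + 152.161 + 235.000 + 250.804 + 10.206 + 261.921 + 83.329 = 1186.332 mg/L

1186.332 mg/L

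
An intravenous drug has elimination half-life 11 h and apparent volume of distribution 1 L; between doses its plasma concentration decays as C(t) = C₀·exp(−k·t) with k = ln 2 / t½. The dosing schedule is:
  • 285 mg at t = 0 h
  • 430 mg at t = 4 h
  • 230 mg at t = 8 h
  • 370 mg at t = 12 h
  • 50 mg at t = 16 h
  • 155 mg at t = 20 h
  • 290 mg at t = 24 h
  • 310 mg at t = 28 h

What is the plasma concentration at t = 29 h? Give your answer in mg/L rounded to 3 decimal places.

k = ln 2 / 11 = 0.06301 per h
Dose 1 (285 mg at t=0 h): 285·exp(−0.06301·29) = 45.837 mg/L
Dose 2 (430 mg at t=4 h): 430·exp(−0.06301·25) = 88.983 mg/L
Dose 3 (230 mg at t=8 h): 230·exp(−0.06301·21) = 61.240 mg/L
Dose 4 (370 mg at t=12 h): 370·exp(−0.06301·17) = 126.757 mg/L
Dose 5 (50 mg at t=16 h): 50·exp(−0.06301·13) = 22.040 mg/L
Dose 6 (155 mg at t=20 h): 155·exp(−0.06301·9) = 87.909 mg/L
Dose 7 (290 mg at t=24 h): 290·exp(−0.06301·5) = 211.625 mg/L
Dose 8 (310 mg at t=28 h): 310·exp(−0.06301·1) = 291.069 mg/L
C(29) = 45.837 + 88.983 + 61.240 + 126.757 + 22.040 + 87.909 + 211.625 + 291.069 = 935.460 mg/L

935.460 mg/L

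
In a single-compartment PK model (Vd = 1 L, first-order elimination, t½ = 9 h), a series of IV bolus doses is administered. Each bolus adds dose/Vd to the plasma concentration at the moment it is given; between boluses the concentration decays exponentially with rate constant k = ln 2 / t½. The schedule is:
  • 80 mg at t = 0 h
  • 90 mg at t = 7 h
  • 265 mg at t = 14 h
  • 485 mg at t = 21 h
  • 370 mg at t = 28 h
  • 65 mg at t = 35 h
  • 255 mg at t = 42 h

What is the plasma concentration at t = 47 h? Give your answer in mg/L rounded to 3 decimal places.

377.562 mg/L

k = ln 2 / 9 = 0.07702 per h
Dose 1 (80 mg at t=0 h): 80·exp(−0.07702·47) = 2.143 mg/L
Dose 2 (90 mg at t=7 h): 90·exp(−0.07702·40) = 4.134 mg/L
Dose 3 (265 mg at t=14 h): 265·exp(−0.07702·33) = 20.867 mg/L
Dose 4 (485 mg at t=21 h): 485·exp(−0.07702·26) = 65.479 mg/L
Dose 5 (370 mg at t=28 h): 370·exp(−0.07702·19) = 85.643 mg/L
Dose 6 (65 mg at t=35 h): 65·exp(−0.07702·12) = 25.795 mg/L
Dose 7 (255 mg at t=42 h): 255·exp(−0.07702·5) = 173.501 mg/L
C(47) = 2.143 + 4.134 + 20.867 + 65.479 + 85.643 + 25.795 + 173.501 = 377.562 mg/L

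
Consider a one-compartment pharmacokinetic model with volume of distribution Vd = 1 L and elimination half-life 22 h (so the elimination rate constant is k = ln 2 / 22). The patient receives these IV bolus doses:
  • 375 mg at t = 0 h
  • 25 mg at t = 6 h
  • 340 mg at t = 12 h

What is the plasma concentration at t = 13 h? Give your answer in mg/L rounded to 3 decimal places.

k = ln 2 / 22 = 0.03151 per h
Dose 1 (375 mg at t=0 h): 375·exp(−0.03151·13) = 248.972 mg/L
Dose 2 (25 mg at t=6 h): 25·exp(−0.03151·7) = 20.052 mg/L
Dose 3 (340 mg at t=12 h): 340·exp(−0.03151·1) = 329.455 mg/L
C(13) = 248.972 + 20.052 + 329.455 = 598.478 mg/L

598.478 mg/L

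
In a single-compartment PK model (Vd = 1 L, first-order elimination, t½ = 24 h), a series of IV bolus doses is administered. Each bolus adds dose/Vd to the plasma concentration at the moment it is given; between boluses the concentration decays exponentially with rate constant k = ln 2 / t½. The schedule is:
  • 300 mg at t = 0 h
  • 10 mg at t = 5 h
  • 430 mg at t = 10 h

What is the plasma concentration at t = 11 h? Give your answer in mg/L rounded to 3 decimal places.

k = ln 2 / 24 = 0.02888 per h
Dose 1 (300 mg at t=0 h): 300·exp(−0.02888·11) = 218.348 mg/L
Dose 2 (10 mg at t=5 h): 10·exp(−0.02888·6) = 8.409 mg/L
Dose 3 (430 mg at t=10 h): 430·exp(−0.02888·1) = 417.759 mg/L
C(11) = 218.348 + 8.409 + 417.759 = 644.516 mg/L

644.516 mg/L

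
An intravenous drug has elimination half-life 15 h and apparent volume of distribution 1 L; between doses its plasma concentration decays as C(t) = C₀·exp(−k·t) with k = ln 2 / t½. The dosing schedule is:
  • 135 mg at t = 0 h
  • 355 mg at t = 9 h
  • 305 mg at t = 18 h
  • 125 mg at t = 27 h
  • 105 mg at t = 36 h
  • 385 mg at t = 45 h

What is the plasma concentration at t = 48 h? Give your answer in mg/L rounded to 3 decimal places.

592.328 mg/L

k = ln 2 / 15 = 0.04621 per h
Dose 1 (135 mg at t=0 h): 135·exp(−0.04621·48) = 14.691 mg/L
Dose 2 (355 mg at t=9 h): 355·exp(−0.04621·39) = 58.553 mg/L
Dose 3 (305 mg at t=18 h): 305·exp(−0.04621·30) = 76.250 mg/L
Dose 4 (125 mg at t=27 h): 125·exp(−0.04621·21) = 47.366 mg/L
Dose 5 (105 mg at t=36 h): 105·exp(−0.04621·12) = 60.307 mg/L
Dose 6 (385 mg at t=45 h): 385·exp(−0.04621·3) = 335.162 mg/L
C(48) = 14.691 + 58.553 + 76.250 + 47.366 + 60.307 + 335.162 = 592.328 mg/L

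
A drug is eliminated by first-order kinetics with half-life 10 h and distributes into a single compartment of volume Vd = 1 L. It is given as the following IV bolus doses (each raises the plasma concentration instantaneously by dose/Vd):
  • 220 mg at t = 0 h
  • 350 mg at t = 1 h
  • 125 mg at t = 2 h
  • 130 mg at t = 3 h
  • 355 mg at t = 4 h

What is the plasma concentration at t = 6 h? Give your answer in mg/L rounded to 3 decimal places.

902.004 mg/L

k = ln 2 / 10 = 0.06931 per h
Dose 1 (220 mg at t=0 h): 220·exp(−0.06931·6) = 145.146 mg/L
Dose 2 (350 mg at t=1 h): 350·exp(−0.06931·5) = 247.487 mg/L
Dose 3 (125 mg at t=2 h): 125·exp(−0.06931·4) = 94.732 mg/L
Dose 4 (130 mg at t=3 h): 130·exp(−0.06931·3) = 105.593 mg/L
Dose 5 (355 mg at t=4 h): 355·exp(−0.06931·2) = 309.045 mg/L
C(6) = 145.146 + 247.487 + 94.732 + 105.593 + 309.045 = 902.004 mg/L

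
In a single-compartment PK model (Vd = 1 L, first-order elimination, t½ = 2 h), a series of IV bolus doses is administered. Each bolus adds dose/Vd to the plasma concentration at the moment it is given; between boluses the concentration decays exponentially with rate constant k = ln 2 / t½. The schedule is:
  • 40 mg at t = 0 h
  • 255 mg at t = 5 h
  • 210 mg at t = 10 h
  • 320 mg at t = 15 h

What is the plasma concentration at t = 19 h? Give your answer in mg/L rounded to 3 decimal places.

91.328 mg/L

k = ln 2 / 2 = 0.34657 per h
Dose 1 (40 mg at t=0 h): 40·exp(−0.34657·19) = 0.055 mg/L
Dose 2 (255 mg at t=5 h): 255·exp(−0.34657·14) = 1.992 mg/L
Dose 3 (210 mg at t=10 h): 210·exp(−0.34657·9) = 9.281 mg/L
Dose 4 (320 mg at t=15 h): 320·exp(−0.34657·4) = 80.000 mg/L
C(19) = 0.055 + 1.992 + 9.281 + 80.000 = 91.328 mg/L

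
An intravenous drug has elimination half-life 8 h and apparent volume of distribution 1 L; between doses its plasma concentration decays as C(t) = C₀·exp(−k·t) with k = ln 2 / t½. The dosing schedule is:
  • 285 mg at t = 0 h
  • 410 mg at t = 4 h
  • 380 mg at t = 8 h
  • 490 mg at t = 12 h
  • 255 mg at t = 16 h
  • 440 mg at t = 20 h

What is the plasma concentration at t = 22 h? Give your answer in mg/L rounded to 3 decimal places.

k = ln 2 / 8 = 0.08664 per h
Dose 1 (285 mg at t=0 h): 285·exp(−0.08664·22) = 42.366 mg/L
Dose 2 (410 mg at t=4 h): 410·exp(−0.08664·18) = 86.192 mg/L
Dose 3 (380 mg at t=8 h): 380·exp(−0.08664·14) = 112.975 mg/L
Dose 4 (490 mg at t=12 h): 490·exp(−0.08664·10) = 206.020 mg/L
Dose 5 (255 mg at t=16 h): 255·exp(−0.08664·6) = 151.624 mg/L
Dose 6 (440 mg at t=20 h): 440·exp(−0.08664·2) = 369.994 mg/L
C(22) = 42.366 + 86.192 + 112.975 + 206.020 + 151.624 + 369.994 = 969.170 mg/L

969.170 mg/L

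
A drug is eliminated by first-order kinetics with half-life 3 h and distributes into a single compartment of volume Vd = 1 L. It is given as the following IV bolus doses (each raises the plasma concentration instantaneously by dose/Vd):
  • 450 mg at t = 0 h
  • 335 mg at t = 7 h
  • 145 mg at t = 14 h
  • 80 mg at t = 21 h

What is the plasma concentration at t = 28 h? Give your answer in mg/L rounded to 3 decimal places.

24.898 mg/L

k = ln 2 / 3 = 0.23105 per h
Dose 1 (450 mg at t=0 h): 450·exp(−0.23105·28) = 0.698 mg/L
Dose 2 (335 mg at t=7 h): 335·exp(−0.23105·21) = 2.617 mg/L
Dose 3 (145 mg at t=14 h): 145·exp(−0.23105·14) = 5.709 mg/L
Dose 4 (80 mg at t=21 h): 80·exp(−0.23105·7) = 15.874 mg/L
C(28) = 0.698 + 2.617 + 5.709 + 15.874 = 24.898 mg/L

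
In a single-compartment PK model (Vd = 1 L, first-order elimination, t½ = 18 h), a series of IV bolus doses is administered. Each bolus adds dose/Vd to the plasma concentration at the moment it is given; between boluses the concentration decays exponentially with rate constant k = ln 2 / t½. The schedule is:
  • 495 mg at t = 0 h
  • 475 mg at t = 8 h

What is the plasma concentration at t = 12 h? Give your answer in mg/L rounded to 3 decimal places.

k = ln 2 / 18 = 0.03851 per h
Dose 1 (495 mg at t=0 h): 495·exp(−0.03851·12) = 311.830 mg/L
Dose 2 (475 mg at t=8 h): 475·exp(−0.03851·4) = 407.191 mg/L
C(12) = 311.830 + 407.191 = 719.021 mg/L

719.021 mg/L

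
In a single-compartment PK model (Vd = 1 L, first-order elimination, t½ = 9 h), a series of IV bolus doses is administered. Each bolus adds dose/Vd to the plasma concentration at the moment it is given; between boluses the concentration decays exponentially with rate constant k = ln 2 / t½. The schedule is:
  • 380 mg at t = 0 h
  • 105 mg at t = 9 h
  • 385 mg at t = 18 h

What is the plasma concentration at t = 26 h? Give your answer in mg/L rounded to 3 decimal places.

k = ln 2 / 9 = 0.07702 per h
Dose 1 (380 mg at t=0 h): 380·exp(−0.07702·26) = 51.303 mg/L
Dose 2 (105 mg at t=9 h): 105·exp(−0.07702·17) = 28.352 mg/L
Dose 3 (385 mg at t=18 h): 385·exp(−0.07702·8) = 207.911 mg/L
C(26) = 51.303 + 28.352 + 207.911 = 287.566 mg/L

287.566 mg/L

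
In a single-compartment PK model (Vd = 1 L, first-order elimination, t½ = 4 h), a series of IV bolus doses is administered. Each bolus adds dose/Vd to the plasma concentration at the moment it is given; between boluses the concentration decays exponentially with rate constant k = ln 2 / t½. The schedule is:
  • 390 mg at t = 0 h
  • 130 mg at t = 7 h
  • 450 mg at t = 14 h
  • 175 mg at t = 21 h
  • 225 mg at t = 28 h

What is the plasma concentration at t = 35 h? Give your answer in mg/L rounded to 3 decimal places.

k = ln 2 / 4 = 0.17329 per h
Dose 1 (390 mg at t=0 h): 390·exp(−0.17329·35) = 0.906 mg/L
Dose 2 (130 mg at t=7 h): 130·exp(−0.17329·28) = 1.016 mg/L
Dose 3 (450 mg at t=14 h): 450·exp(−0.17329·21) = 11.825 mg/L
Dose 4 (175 mg at t=21 h): 175·exp(−0.17329·14) = 15.468 mg/L
Dose 5 (225 mg at t=28 h): 225·exp(−0.17329·7) = 66.893 mg/L
C(35) = 0.906 + 1.016 + 11.825 + 15.468 + 66.893 = 96.107 mg/L

96.107 mg/L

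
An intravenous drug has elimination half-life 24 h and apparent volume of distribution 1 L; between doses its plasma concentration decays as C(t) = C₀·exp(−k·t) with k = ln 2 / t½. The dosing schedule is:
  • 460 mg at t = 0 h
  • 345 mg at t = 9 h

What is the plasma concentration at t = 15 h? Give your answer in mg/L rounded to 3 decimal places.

588.382 mg/L

k = ln 2 / 24 = 0.02888 per h
Dose 1 (460 mg at t=0 h): 460·exp(−0.02888·15) = 298.273 mg/L
Dose 2 (345 mg at t=9 h): 345·exp(−0.02888·6) = 290.109 mg/L
C(15) = 298.273 + 290.109 = 588.382 mg/L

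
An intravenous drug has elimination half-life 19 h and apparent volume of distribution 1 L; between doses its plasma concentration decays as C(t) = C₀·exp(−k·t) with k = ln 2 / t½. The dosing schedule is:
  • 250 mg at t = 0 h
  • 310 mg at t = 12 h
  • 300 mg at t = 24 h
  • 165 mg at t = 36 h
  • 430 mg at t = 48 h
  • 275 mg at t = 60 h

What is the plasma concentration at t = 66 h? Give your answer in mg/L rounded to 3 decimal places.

k = ln 2 / 19 = 0.03648 per h
Dose 1 (250 mg at t=0 h): 250·exp(−0.03648·66) = 22.504 mg/L
Dose 2 (310 mg at t=12 h): 310·exp(−0.03648·54) = 43.232 mg/L
Dose 3 (300 mg at t=24 h): 300·exp(−0.03648·42) = 64.817 mg/L
Dose 4 (165 mg at t=36 h): 165·exp(−0.03648·30) = 55.230 mg/L
Dose 5 (430 mg at t=48 h): 430·exp(−0.03648·18) = 222.988 mg/L
Dose 6 (275 mg at t=60 h): 275·exp(−0.03648·6) = 220.938 mg/L
C(66) = 22.504 + 43.232 + 64.817 + 55.230 + 222.988 + 220.938 = 629.708 mg/L

629.708 mg/L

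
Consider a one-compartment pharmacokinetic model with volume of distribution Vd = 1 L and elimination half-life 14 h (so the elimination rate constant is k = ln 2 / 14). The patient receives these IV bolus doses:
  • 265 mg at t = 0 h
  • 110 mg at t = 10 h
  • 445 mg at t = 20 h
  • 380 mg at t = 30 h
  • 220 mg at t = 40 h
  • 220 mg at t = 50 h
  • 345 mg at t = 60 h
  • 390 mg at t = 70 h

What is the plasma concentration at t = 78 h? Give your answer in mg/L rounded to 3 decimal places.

562.332 mg/L

k = ln 2 / 14 = 0.04951 per h
Dose 1 (265 mg at t=0 h): 265·exp(−0.04951·78) = 5.573 mg/L
Dose 2 (110 mg at t=10 h): 110·exp(−0.04951·68) = 3.795 mg/L
Dose 3 (445 mg at t=20 h): 445·exp(−0.04951·58) = 25.190 mg/L
Dose 4 (380 mg at t=30 h): 380·exp(−0.04951·48) = 35.292 mg/L
Dose 5 (220 mg at t=40 h): 220·exp(−0.04951·38) = 33.523 mg/L
Dose 6 (220 mg at t=50 h): 220·exp(−0.04951·28) = 55.000 mg/L
Dose 7 (345 mg at t=60 h): 345·exp(−0.04951·18) = 141.508 mg/L
Dose 8 (390 mg at t=70 h): 390·exp(−0.04951·8) = 262.451 mg/L
C(78) = 5.573 + 3.795 + 25.190 + 35.292 + 33.523 + 55.000 + 141.508 + 262.451 = 562.332 mg/L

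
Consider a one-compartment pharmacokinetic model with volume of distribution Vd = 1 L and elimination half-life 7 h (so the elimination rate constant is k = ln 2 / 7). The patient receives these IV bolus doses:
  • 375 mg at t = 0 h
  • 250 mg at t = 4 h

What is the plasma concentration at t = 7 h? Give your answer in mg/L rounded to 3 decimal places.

k = ln 2 / 7 = 0.09902 per h
Dose 1 (375 mg at t=0 h): 375·exp(−0.09902·7) = 187.500 mg/L
Dose 2 (250 mg at t=4 h): 250·exp(−0.09902·3) = 185.749 mg/L
C(7) = 187.500 + 185.749 = 373.249 mg/L

373.249 mg/L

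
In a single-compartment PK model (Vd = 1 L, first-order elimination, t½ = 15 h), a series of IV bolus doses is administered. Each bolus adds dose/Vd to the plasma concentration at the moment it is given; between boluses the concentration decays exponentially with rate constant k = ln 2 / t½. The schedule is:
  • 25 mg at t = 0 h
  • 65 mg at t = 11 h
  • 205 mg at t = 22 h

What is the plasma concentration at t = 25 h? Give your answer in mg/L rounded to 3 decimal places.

220.374 mg/L

k = ln 2 / 15 = 0.04621 per h
Dose 1 (25 mg at t=0 h): 25·exp(−0.04621·25) = 7.875 mg/L
Dose 2 (65 mg at t=11 h): 65·exp(−0.04621·14) = 34.037 mg/L
Dose 3 (205 mg at t=22 h): 205·exp(−0.04621·3) = 178.463 mg/L
C(25) = 7.875 + 34.037 + 178.463 = 220.374 mg/L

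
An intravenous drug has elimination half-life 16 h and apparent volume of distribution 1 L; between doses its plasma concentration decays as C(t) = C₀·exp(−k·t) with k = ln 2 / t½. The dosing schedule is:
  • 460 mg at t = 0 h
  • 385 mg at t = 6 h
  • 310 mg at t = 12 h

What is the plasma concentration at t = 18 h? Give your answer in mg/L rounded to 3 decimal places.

678.876 mg/L

k = ln 2 / 16 = 0.04332 per h
Dose 1 (460 mg at t=0 h): 460·exp(−0.04332·18) = 210.911 mg/L
Dose 2 (385 mg at t=6 h): 385·exp(−0.04332·12) = 228.922 mg/L
Dose 3 (310 mg at t=12 h): 310·exp(−0.04332·6) = 239.043 mg/L
C(18) = 210.911 + 228.922 + 239.043 = 678.876 mg/L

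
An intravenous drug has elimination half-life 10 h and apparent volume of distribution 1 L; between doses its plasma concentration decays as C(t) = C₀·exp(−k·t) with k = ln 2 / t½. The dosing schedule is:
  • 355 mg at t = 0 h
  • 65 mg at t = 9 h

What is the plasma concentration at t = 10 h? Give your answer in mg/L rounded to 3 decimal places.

238.147 mg/L

k = ln 2 / 10 = 0.06931 per h
Dose 1 (355 mg at t=0 h): 355·exp(−0.06931·10) = 177.500 mg/L
Dose 2 (65 mg at t=9 h): 65·exp(−0.06931·1) = 60.647 mg/L
C(10) = 177.500 + 60.647 = 238.147 mg/L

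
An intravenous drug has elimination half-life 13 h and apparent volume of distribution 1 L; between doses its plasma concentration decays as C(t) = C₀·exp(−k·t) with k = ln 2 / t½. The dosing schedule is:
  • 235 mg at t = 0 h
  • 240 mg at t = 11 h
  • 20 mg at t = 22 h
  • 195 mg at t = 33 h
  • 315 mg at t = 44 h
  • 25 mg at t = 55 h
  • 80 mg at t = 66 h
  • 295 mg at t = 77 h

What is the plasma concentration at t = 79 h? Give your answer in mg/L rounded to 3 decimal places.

k = ln 2 / 13 = 0.05332 per h
Dose 1 (235 mg at t=0 h): 235·exp(−0.05332·79) = 3.481 mg/L
Dose 2 (240 mg at t=11 h): 240·exp(−0.05332·68) = 6.391 mg/L
Dose 3 (20 mg at t=22 h): 20·exp(−0.05332·57) = 0.957 mg/L
Dose 4 (195 mg at t=33 h): 195·exp(−0.05332·46) = 16.782 mg/L
Dose 5 (315 mg at t=44 h): 315·exp(−0.05332·35) = 48.735 mg/L
Dose 6 (25 mg at t=55 h): 25·exp(−0.05332·24) = 6.953 mg/L
Dose 7 (80 mg at t=66 h): 80·exp(−0.05332·13) = 40.000 mg/L
Dose 8 (295 mg at t=77 h): 295·exp(−0.05332·2) = 265.161 mg/L
C(79) = 3.481 + 6.391 + 0.957 + 16.782 + 48.735 + 6.953 + 40.000 + 265.161 = 388.462 mg/L

388.462 mg/L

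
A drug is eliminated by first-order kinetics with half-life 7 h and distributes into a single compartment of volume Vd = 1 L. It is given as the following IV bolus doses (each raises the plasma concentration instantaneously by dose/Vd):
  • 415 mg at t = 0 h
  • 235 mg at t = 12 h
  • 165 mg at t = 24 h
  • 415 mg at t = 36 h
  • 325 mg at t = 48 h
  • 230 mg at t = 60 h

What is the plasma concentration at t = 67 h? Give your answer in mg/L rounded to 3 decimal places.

187.688 mg/L

k = ln 2 / 7 = 0.09902 per h
Dose 1 (415 mg at t=0 h): 415·exp(−0.09902·67) = 0.545 mg/L
Dose 2 (235 mg at t=12 h): 235·exp(−0.09902·55) = 1.014 mg/L
Dose 3 (165 mg at t=24 h): 165·exp(−0.09902·43) = 2.335 mg/L
Dose 4 (415 mg at t=36 h): 415·exp(−0.09902·31) = 19.271 mg/L
Dose 5 (325 mg at t=48 h): 325·exp(−0.09902·19) = 49.522 mg/L
Dose 6 (230 mg at t=60 h): 230·exp(−0.09902·7) = 115.000 mg/L
C(67) = 0.545 + 1.014 + 2.335 + 19.271 + 49.522 + 115.000 = 187.688 mg/L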